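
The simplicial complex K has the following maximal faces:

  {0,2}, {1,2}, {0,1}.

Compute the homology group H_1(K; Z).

We work with the vertex ordering 0 < 1 < 2. The simplices of K, each written with vertices in increasing order, are:

  0-simplices (3): [0], [1], [2]
  1-simplices (3): [0,1], [0,2], [1,2]

giving chain groups C_0 ≅ Z^3, C_1 ≅ Z^3.

∂_1: C_1 → C_0 is given by ∂[p,q] = [q] − [p].
As a 3×3 matrix over Z this has rank 2, with invariant factors (1,1).

Computing H_k = (kernel of ∂_k) / (image of ∂_{k+1}):

  H_1: rank ker ∂_1 − rank ∂_2 = (3 − 2) − 0 = 1, and there is no ∂_2, so H_1 = Z.

H_1 = Z.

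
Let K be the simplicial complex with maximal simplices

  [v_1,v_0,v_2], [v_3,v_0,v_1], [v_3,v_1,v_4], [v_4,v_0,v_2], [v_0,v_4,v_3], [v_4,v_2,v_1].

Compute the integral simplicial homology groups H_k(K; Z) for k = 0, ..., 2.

H_0 = Z,  H_1 = 0,  H_2 = Z.

Take the total order v_0 < v_1 < v_2 < v_3 < v_4 on the vertex set. Then K (dimension 2) consists of the simplices:

  0-simplices (5): [v_0], [v_1], [v_2], [v_3], [v_4]
  1-simplices (9): [v_0,v_1], [v_0,v_2], [v_0,v_3], [v_0,v_4], [v_1,v_2], [v_1,v_3], [v_1,v_4], [v_2,v_4], [v_3,v_4]
  2-simplices (6): [v_0,v_1,v_2], [v_0,v_1,v_3], [v_0,v_2,v_4], [v_0,v_3,v_4], [v_1,v_2,v_4], [v_1,v_3,v_4]

Hence C_0 ≅ Z^5, C_1 ≅ Z^9, C_2 ≅ Z^6.

∂_1: C_1 → C_0 sends each edge [p,q] (with p < q) to q − p. For instance
  ∂[v_0,v_1] = [v_1] − [v_0].
The resulting 5×9 matrix has rank 4, and its Smith normal form has invariant factors (1,1,1,1).

Boundary ∂_2: C_2 → C_1 sends each 2-simplex [p,q,r] to [q,r] − [p,r] + [p,q]. For instance
  ∂[v_1,v_3,v_4] = [v_3,v_4] − [v_1,v_4] + [v_1,v_3],
  ∂[v_0,v_1,v_3] = [v_1,v_3] − [v_0,v_3] + [v_0,v_1].
The 9×6 boundary matrix has rank 5 and Smith normal form diag(1,1,1,1,1).

Now H_k = ker ∂_k / im ∂_{k+1}, so:

  H_0: rank C_0 − rank ∂_1 = 5 − 4 = 1, and the invariant factors of ∂_1 are all 1, so H_0 = Z.
  H_1: rank ker ∂_1 − rank ∂_2 = (9 − 4) − 5 = 0, and the invariant factors of ∂_2 are all 1, so H_1 = 0.
  H_2: rank ker ∂_2 − rank ∂_3 = (6 − 5) − 0 = 1, and there is no ∂_3, so H_2 = Z.

As a check, the Euler characteristic is 5 − 9 + 6 = 2, which agrees with 1 − 0 + 1 = 2.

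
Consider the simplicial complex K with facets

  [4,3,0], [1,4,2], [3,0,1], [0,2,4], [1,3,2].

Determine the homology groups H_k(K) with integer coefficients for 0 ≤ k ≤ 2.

Take the total order 0 < 1 < 2 < 3 < 4 on the vertex set. Then K (dimension 2) consists of the simplices:

  0-simplices (5): [0], [1], [2], [3], [4]
  1-simplices (10): [0,1], [0,2], [0,3], [0,4], [1,2], [1,3], [1,4], [2,3], [2,4], [3,4]
  2-simplices (5): [0,1,3], [0,2,4], [0,3,4], [1,2,3], [1,2,4]

Hence C_0 ≅ Z^5, C_1 ≅ Z^10, C_2 ≅ Z^5.

The boundary map ∂_1: C_1 → C_0 is given by ∂[p,q] = [q] − [p].
This gives a 5×10 integer matrix of rank 4; reducing to Smith normal form yields diagonal entries (1,1,1,1).

Boundary ∂_2: C_2 → C_1 acts by ∂[p,q,r] = [q,r] − [p,r] + [p,q]. For instance
  ∂[0,3,4] = [3,4] − [0,4] + [0,3],
  ∂[1,2,3] = [2,3] − [1,3] + [1,2].
The 10×5 boundary matrix has rank 5 and Smith normal form diag(1,1,1,1,1).

Reading off H_k = ker ∂_k / im ∂_{k+1}:

  H_0: rank C_0 − rank ∂_1 = 5 − 4 = 1, and the invariant factors of ∂_1 are all 1, so H_0 ≅ Z.
  H_1: rank ker ∂_1 − rank ∂_2 = (10 − 4) − 5 = 1, and the invariant factors of ∂_2 are all 1, so H_1 ≅ Z.
  H_2: rank ker ∂_2 − rank ∂_3 = (5 − 5) − 0 = 0, and there is no ∂_3, so H_2 ≅ 0.

H_0 = Z,  H_1 = Z,  H_2 = 0.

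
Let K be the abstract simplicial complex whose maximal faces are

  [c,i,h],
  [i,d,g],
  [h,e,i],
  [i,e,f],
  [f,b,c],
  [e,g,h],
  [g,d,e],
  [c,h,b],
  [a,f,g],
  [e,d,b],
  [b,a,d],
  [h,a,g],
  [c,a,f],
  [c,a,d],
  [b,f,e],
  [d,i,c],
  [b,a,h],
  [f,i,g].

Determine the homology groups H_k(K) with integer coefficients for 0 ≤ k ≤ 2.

H_0 ≅ Z,  H_1 ≅ Z ⊕ Z/2Z,  H_2 = 0.

Fix the vertex order a < b < c < d < e < f < g < h < i and write every simplex with vertices in increasing order. Then dim K = 2 and the simplices of K are:

  0-simplices (9): a, b, c, d, e, f, g, h, i
  1-simplices (27): ab, ac, ad, af, ag, ah, bc, bd, be, bf, bh, cd, cf, ch, ci, de, dg, di, ef, eg, eh, ei, fg, fi, gh, gi, hi
  2-simplices (18): abd, abh, acd, acf, afg, agh, bcf, bch, bde, bef, cdi, chi, deg, dgi, efi, egh, ehi, fgi

giving chain groups C_0 ≅ Z^9, C_1 ≅ Z^27, C_2 ≅ Z^18.

Boundary ∂_1: C_1 → C_0 sends each edge [p,q] (with p < q) to q − p.
The resulting 9×27 matrix has rank 8, and its Smith normal form has invariant factors (1,1,1,1,1,1,1,1).

The boundary map ∂_2: C_2 → C_1 maps a triangle to the signed sum of its edges. For instance
  ∂acd = cd − ad + ac,
  ∂bef = ef − bf + be.
The 27×18 boundary matrix has rank 18 and Smith normal form diag(1,1,1,1,1,1,1,1,1,1,1,1,1,1,1,1,1,2).

Now H_k = ker ∂_k / im ∂_{k+1}, so:

  H_0: rank C_0 − rank ∂_1 = 9 − 8 = 1, and the invariant factors of ∂_1 are all 1, so H_0 ≅ Z.
  H_1: rank ker ∂_1 − rank ∂_2 = (27 − 8) − 18 = 1, and ∂_2 has invariant factor 2 > 1, so H_1 ≅ Z ⊕ Z/2Z.
  H_2: rank ker ∂_2 − rank ∂_3 = (18 − 18) − 0 = 0, and there is no ∂_3, so H_2 ≅ 0.

As a check, the Euler characteristic is 9 − 27 + 18 = 0, which agrees with 1 − 1 + 0 = 0.
(K is a triangulation of the Klein bottle.)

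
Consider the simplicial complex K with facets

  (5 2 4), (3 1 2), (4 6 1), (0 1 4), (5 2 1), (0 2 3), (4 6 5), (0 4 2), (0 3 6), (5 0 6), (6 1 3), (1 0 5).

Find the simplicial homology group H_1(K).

H_1 ≅ Z/2.

Order the vertices as 0 < 1 < 2 < 3 < 4 < 5 < 6. Listing each simplex with vertices in this order, K has dimension 2 with simplices:

  0-simplices (7): [0], [1], [2], [3], [4], [5], [6]
  1-simplices (18): [0,1], [0,2], [0,3], [0,4], [0,5], [0,6], [1,2], [1,3], [1,4], [1,5], [1,6], [2,3], [2,4], [2,5], [3,6], [4,5], [4,6], [5,6]
  2-simplices (12): [0,1,4], [0,1,5], [0,2,3], [0,2,4], [0,3,6], [0,5,6], [1,2,3], [1,2,5], [1,3,6], [1,4,6], [2,4,5], [4,5,6]

Hence C_0 ≅ Z^7, C_1 ≅ Z^18, C_2 ≅ Z^12.

The boundary map ∂_1: C_1 → C_0 maps an edge to its endpoints' difference, ∂[p,q] = q − p. For instance
  ∂[0,2] = [2] − [0].
The 7×18 boundary matrix has rank 6 and Smith normal form diag(1,1,1,1,1,1).

∂_2: C_2 → C_1 maps a triangle to the signed sum of its edges. For instance
  ∂[1,3,6] = [3,6] − [1,6] + [1,3],
  ∂[1,4,6] = [4,6] − [1,6] + [1,4].
This gives a 18×12 integer matrix of rank 12; reducing to Smith normal form yields diagonal entries (1,1,1,1,1,1,1,1,1,1,1,2).

From H_k ≅ ker(∂_k) / im(∂_{k+1}) we obtain:

  H_1: rank ker ∂_1 − rank ∂_2 = (18 − 6) − 12 = 0, and ∂_2 has invariant factor 2 > 1, so H_1 = Z/2.

(K is a triangulation of the real projective plane RP^2.)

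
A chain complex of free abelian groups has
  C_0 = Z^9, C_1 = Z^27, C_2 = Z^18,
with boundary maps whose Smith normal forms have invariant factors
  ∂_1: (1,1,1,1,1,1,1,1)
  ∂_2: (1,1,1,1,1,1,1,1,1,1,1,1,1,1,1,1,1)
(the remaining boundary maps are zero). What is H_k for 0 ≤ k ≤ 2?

H_0: b_0 = 9 − 0 − 8 = 1; torsion from ∂_1 factors > 1: none. So H_0 ≅ Z.
H_1: b_1 = 27 − 8 − 17 = 2; torsion from ∂_2 factors > 1: none. So H_1 ≅ Z^2.
H_2: b_2 = 18 − 17 − 0 = 1; torsion from ∂_3 factors > 1: none. So H_2 ≅ Z.

H_0 ≅ Z,  H_1 ≅ Z^2,  H_2 ≅ Z.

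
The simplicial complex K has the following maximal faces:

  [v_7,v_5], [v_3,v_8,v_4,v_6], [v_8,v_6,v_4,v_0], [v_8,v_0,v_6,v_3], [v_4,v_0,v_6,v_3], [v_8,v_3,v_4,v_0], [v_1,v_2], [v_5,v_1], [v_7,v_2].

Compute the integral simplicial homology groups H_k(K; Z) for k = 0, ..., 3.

Fix the vertex order v_0 < v_1 < v_2 < v_3 < v_4 < v_5 < v_6 < v_7 < v_8 and write every simplex with vertices in increasing order. Then dim K = 3 and the simplices of K are:

  0-simplices (9): [v_0], [v_1], [v_2], [v_3], [v_4], [v_5], [v_6], [v_7], [v_8]
  1-simplices (14): [v_0,v_3], [v_0,v_4], [v_0,v_6], [v_0,v_8], [v_1,v_2], [v_1,v_5], [v_2,v_7], [v_3,v_4], [v_3,v_6], [v_3,v_8], [v_4,v_6], [v_4,v_8], [v_5,v_7], [v_6,v_8]
  2-simplices (10): [v_0,v_3,v_4], [v_0,v_3,v_6], [v_0,v_3,v_8], [v_0,v_4,v_6], [v_0,v_4,v_8], [v_0,v_6,v_8], [v_3,v_4,v_6], [v_3,v_4,v_8], [v_3,v_6,v_8], [v_4,v_6,v_8]
  3-simplices (5): [v_0,v_3,v_4,v_6], [v_0,v_3,v_4,v_8], [v_0,v_3,v_6,v_8], [v_0,v_4,v_6,v_8], [v_3,v_4,v_6,v_8]

Hence C_0 ≅ Z^9, C_1 ≅ Z^14, C_2 ≅ Z^10, C_3 ≅ Z^5.

The boundary map ∂_1: C_1 → C_0 maps an edge to its endpoints' difference, ∂[p,q] = q − p. For instance
  ∂[v_0,v_3] = [v_3] − [v_0].
The resulting 9×14 matrix has rank 7, and its Smith normal form has invariant factors (1,1,1,1,1,1,1).

Boundary ∂_2: C_2 → C_1 acts by ∂[p,q,r] = [q,r] − [p,r] + [p,q]. For instance
  ∂[v_0,v_3,v_8] = [v_3,v_8] − [v_0,v_8] + [v_0,v_3],
  ∂[v_3,v_6,v_8] = [v_6,v_8] − [v_3,v_8] + [v_3,v_6].
This gives a 14×10 integer matrix of rank 6; reducing to Smith normal form yields diagonal entries (1,1,1,1,1,1).

Boundary ∂_3: C_3 → C_2 sends each 3-simplex σ to the alternating sum Σ_i (−1)^i (σ with its i-th vertex removed). For instance
  ∂[v_0,v_3,v_4,v_8] = [v_3,v_4,v_8] − [v_0,v_4,v_8] + [v_0,v_3,v_8] − [v_0,v_3,v_4],
  ∂[v_0,v_3,v_6,v_8] = [v_3,v_6,v_8] − [v_0,v_6,v_8] + [v_0,v_3,v_8] − [v_0,v_3,v_6].
The resulting 10×5 matrix has rank 4, and its Smith normal form has invariant factors (1,1,1,1).

Now H_k = ker ∂_k / im ∂_{k+1}, so:

  H_0: rank C_0 − rank ∂_1 = 9 − 7 = 2, and the invariant factors of ∂_1 are all 1, so H_0 ≅ Z^2.
  H_1: rank ker ∂_1 − rank ∂_2 = (14 − 7) − 6 = 1, and the invariant factors of ∂_2 are all 1, so H_1 ≅ Z.
  H_2: rank ker ∂_2 − rank ∂_3 = (10 − 6) − 4 = 0, and the invariant factors of ∂_3 are all 1, so H_2 ≅ 0.
  H_3: rank ker ∂_3 − rank ∂_4 = (5 − 4) − 0 = 1, and there is no ∂_4, so H_3 ≅ Z.

H_0 = Z^2,  H_1 = Z,  H_2 = 0,  H_3 = Z.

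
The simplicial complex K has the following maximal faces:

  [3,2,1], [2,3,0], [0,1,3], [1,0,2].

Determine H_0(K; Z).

H_0 = Z.

K has 4 vertices, 6 edges, 4 triangles.
rank ∂_0 = 0, rank ∂_1 = 3 ⇒ b_0 = 4 − 0 − 3 = 1; all invariant factors of ∂_1 are 1 so no torsion. So H_0 ≅ Z.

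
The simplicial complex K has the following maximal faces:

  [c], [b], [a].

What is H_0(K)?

H_0 ≅ Z^3.

Take the total order a < b < c on the vertex set. Then K (dimension 0) consists of the simplices:

  0-simplices (3): a, b, c

giving chain groups C_0 ≅ Z^3.

Now H_k = ker ∂_k / im ∂_{k+1}, so:

  H_0: rank C_0 − rank ∂_1 = 3 − 0 = 3, and there is no ∂_1, so H_0 = Z^3.

(K is a triangulation of a set of 3 points.)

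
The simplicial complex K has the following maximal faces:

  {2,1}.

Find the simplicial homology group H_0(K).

H_0 ≅ Z.

Order the vertices as 1 < 2. Listing each simplex with vertices in this order, K has dimension 1 with simplices:

  0-simplices (2): [1], [2]
  1-simplices (1): [1,2]

Hence C_0 ≅ Z^2, C_1 ≅ Z^1.

∂_1: C_1 → C_0 sends each edge [p,q] (with p < q) to q − p. For instance
  ∂[1,2] = [2] − [1].
The 2×1 boundary matrix has rank 1 and Smith normal form diag(1).

From H_k ≅ ker(∂_k) / im(∂_{k+1}) we obtain:

  H_0: rank C_0 − rank ∂_1 = 2 − 1 = 1, and the invariant factors of ∂_1 are all 1, so H_0 ≅ Z.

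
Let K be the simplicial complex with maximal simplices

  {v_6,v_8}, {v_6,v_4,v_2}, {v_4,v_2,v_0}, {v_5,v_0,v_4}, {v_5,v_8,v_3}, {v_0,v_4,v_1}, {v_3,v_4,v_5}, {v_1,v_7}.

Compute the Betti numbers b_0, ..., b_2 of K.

b_0 = 1, b_1 = 1, b_2 = 0.

We work with the vertex ordering v_0 < v_1 < v_2 < v_3 < v_4 < v_5 < v_6 < v_7 < v_8. The simplices of K, each written with vertices in increasing order, are:

  0-simplices (9): [v_0], [v_1], [v_2], [v_3], [v_4], [v_5], [v_6], [v_7], [v_8]
  1-simplices (15): (15 of them)
  2-simplices (6): [v_0,v_1,v_4], [v_0,v_2,v_4], [v_0,v_4,v_5], [v_2,v_4,v_6], [v_3,v_4,v_5], [v_3,v_5,v_8]

so the chain groups are C_0 ≅ Z^9, C_1 ≅ Z^15, C_2 ≅ Z^6.

The boundary map ∂_1: C_1 → C_0 is given by ∂[p,q] = [q] − [p]. For instance
  ∂[v_2,v_6] = [v_6] − [v_2].
This gives a 9×15 integer matrix of rank 8; reducing to Smith normal form yields diagonal entries (1,1,1,1,1,1,1,1).

∂_2: C_2 → C_1 acts by ∂[p,q,r] = [q,r] − [p,r] + [p,q]. For instance
  ∂[v_3,v_4,v_5] = [v_4,v_5] − [v_3,v_5] + [v_3,v_4],
  ∂[v_0,v_4,v_5] = [v_4,v_5] − [v_0,v_5] + [v_0,v_4].
The resulting 15×6 matrix has rank 6, and its Smith normal form has invariant factors (1,1,1,1,1,1).

From H_k ≅ ker(∂_k) / im(∂_{k+1}) we obtain:

  H_0: rank C_0 − rank ∂_1 = 9 − 8 = 1, and the invariant factors of ∂_1 are all 1, so H_0 ≅ Z.
  H_1: rank ker ∂_1 − rank ∂_2 = (15 − 8) − 6 = 1, and the invariant factors of ∂_2 are all 1, so H_1 ≅ Z.
  H_2: rank ker ∂_2 − rank ∂_3 = (6 − 6) − 0 = 0, and there is no ∂_3, so H_2 ≅ 0.

Hence the Betti numbers are b_0 = 1, b_1 = 1, b_2 = 0.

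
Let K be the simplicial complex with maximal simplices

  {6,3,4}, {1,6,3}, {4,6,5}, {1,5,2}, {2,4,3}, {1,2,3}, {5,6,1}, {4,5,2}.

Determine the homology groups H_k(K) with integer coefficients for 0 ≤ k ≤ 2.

H_0 ≅ Z,  H_1 = 0,  H_2 ≅ Z.

We work with the vertex ordering 1 < 2 < 3 < 4 < 5 < 6. The simplices of K, each written with vertices in increasing order, are:

  0-simplices (6): [1], [2], [3], [4], [5], [6]
  1-simplices (12): [1,2], [1,3], [1,5], [1,6], [2,3], [2,4], [2,5], [3,4], [3,6], [4,5], [4,6], [5,6]
  2-simplices (8): [1,2,3], [1,2,5], [1,3,6], [1,5,6], [2,3,4], [2,4,5], [3,4,6], [4,5,6]

giving chain groups C_0 ≅ Z^6, C_1 ≅ Z^12, C_2 ≅ Z^8.

Boundary ∂_1: C_1 → C_0 is given by ∂[p,q] = [q] − [p].
This gives a 6×12 integer matrix of rank 5; reducing to Smith normal form yields diagonal entries (1,1,1,1,1).

Boundary ∂_2: C_2 → C_1 acts by ∂[p,q,r] = [q,r] − [p,r] + [p,q]. For instance
  ∂[1,3,6] = [3,6] − [1,6] + [1,3],
  ∂[2,3,4] = [3,4] − [2,4] + [2,3].
The resulting 12×8 matrix has rank 7, and its Smith normal form has invariant factors (1,1,1,1,1,1,1).

Reading off H_k = ker ∂_k / im ∂_{k+1}:

  H_0: rank C_0 − rank ∂_1 = 6 − 5 = 1, and the invariant factors of ∂_1 are all 1, so H_0 = Z.
  H_1: rank ker ∂_1 − rank ∂_2 = (12 − 5) − 7 = 0, and the invariant factors of ∂_2 are all 1, so H_1 = 0.
  H_2: rank ker ∂_2 − rank ∂_3 = (8 − 7) − 0 = 1, and there is no ∂_3, so H_2 = Z.

As a check, the Euler characteristic is 6 − 12 + 8 = 2, which agrees with 1 − 0 + 1 = 2.
(K is a triangulation of the 2-sphere S^2.)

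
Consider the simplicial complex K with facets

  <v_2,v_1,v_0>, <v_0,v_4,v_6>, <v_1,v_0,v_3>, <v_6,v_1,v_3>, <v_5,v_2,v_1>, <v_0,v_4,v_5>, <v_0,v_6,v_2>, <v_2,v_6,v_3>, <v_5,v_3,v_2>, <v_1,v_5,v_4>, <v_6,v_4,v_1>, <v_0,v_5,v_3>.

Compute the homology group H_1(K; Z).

H_1 ≅ Z/2.

Take the total order v_0 < v_1 < v_2 < v_3 < v_4 < v_5 < v_6 on the vertex set. Then K (dimension 2) consists of the simplices:

  0-simplices (7): [v_0], [v_1], [v_2], [v_3], [v_4], [v_5], [v_6]
  1-simplices (18): (18 of them)
  2-simplices (12): (12 of them)

so the chain groups are C_0 ≅ Z^7, C_1 ≅ Z^18, C_2 ≅ Z^12.

The boundary map ∂_1: C_1 → C_0 sends each edge [p,q] (with p < q) to q − p. For instance
  ∂[v_4,v_5] = [v_5] − [v_4].
The 7×18 boundary matrix has rank 6 and Smith normal form diag(1,1,1,1,1,1).

∂_2: C_2 → C_1 sends each 2-simplex [p,q,r] to [q,r] − [p,r] + [p,q]. For instance
  ∂[v_0,v_1,v_3] = [v_1,v_3] − [v_0,v_3] + [v_0,v_1],
  ∂[v_0,v_4,v_5] = [v_4,v_5] − [v_0,v_5] + [v_0,v_4].
As a 18×12 matrix over Z this has rank 12, with invariant factors (1,1,1,1,1,1,1,1,1,1,1,2).

Reading off H_k = ker ∂_k / im ∂_{k+1}:

  H_1: rank ker ∂_1 − rank ∂_2 = (18 − 6) − 12 = 0, and ∂_2 has invariant factor 2 > 1, so H_1 = Z/2.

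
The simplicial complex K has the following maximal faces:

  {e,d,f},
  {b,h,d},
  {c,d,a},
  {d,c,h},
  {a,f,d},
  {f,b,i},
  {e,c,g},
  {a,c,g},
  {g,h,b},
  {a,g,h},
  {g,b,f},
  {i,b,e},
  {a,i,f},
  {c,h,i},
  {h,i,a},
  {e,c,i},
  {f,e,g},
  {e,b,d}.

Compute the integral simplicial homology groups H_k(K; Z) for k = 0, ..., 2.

H_0 = Z,  H_1 = Z ⊕ Z/2,  H_2 = 0.

K has 9 vertices, 27 edges, 18 triangles.
rank ∂_0 = 0, rank ∂_1 = 8 ⇒ b_0 = 9 − 0 − 8 = 1; all invariant factors of ∂_1 are 1 so no torsion. So H_0 = Z.
rank ∂_1 = 8, rank ∂_2 = 18 ⇒ b_1 = 27 − 8 − 18 = 1; ∂_2 has invariant factor(s) [2] giving torsion. So H_1 = Z ⊕ Z/2.
rank ∂_2 = 18, rank ∂_3 = 0 ⇒ b_2 = 18 − 18 − 0 = 0. So H_2 = 0.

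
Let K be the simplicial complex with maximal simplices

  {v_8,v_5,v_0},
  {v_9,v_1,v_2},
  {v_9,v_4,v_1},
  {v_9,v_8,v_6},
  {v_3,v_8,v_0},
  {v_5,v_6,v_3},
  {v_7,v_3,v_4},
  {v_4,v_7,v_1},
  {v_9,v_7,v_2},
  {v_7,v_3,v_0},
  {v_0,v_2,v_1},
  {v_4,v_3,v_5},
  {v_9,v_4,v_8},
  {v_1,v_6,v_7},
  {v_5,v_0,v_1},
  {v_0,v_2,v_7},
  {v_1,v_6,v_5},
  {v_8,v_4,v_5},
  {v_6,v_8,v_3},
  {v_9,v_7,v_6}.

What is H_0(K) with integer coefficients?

H_0 ≅ Z.

We work with the vertex ordering v_0 < v_1 < v_2 < v_3 < v_4 < v_5 < v_6 < v_7 < v_8 < v_9. The simplices of K, each written with vertices in increasing order, are:

  0-simplices (10): [v_0], [v_1], [v_2], [v_3], [v_4], [v_5], [v_6], [v_7], [v_8], [v_9]
  1-simplices (30): (30 of them)
  2-simplices (20): (20 of them)

so the chain groups are C_0 ≅ Z^10, C_1 ≅ Z^30, C_2 ≅ Z^20.

The boundary map ∂_1: C_1 → C_0 maps an edge to its endpoints' difference, ∂[p,q] = q − p. For instance
  ∂[v_0,v_2] = [v_2] − [v_0].
The 10×30 boundary matrix has rank 9 and Smith normal form diag(1,1,1,1,1,1,1,1,1).

∂_2: C_2 → C_1 acts by ∂[p,q,r] = [q,r] − [p,r] + [p,q]. For instance
  ∂[v_3,v_4,v_5] = [v_4,v_5] − [v_3,v_5] + [v_3,v_4],
  ∂[v_0,v_3,v_7] = [v_3,v_7] − [v_0,v_7] + [v_0,v_3].
The resulting 30×20 matrix has rank 20, and its Smith normal form has invariant factors (1,1,1,1,1,1,1,1,1,1,1,1,1,1,1,1,1,1,1,2).

Now H_k = ker ∂_k / im ∂_{k+1}, so:

  H_0: rank C_0 − rank ∂_1 = 10 − 9 = 1, and the invariant factors of ∂_1 are all 1, so H_0 ≅ Z.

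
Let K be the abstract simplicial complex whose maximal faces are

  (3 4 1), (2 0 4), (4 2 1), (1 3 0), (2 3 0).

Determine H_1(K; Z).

We work with the vertex ordering 0 < 1 < 2 < 3 < 4. The simplices of K, each written with vertices in increasing order, are:

  0-simplices (5): [0], [1], [2], [3], [4]
  1-simplices (10): [0,1], [0,2], [0,3], [0,4], [1,2], [1,3], [1,4], [2,3], [2,4], [3,4]
  2-simplices (5): [0,1,3], [0,2,3], [0,2,4], [1,2,4], [1,3,4]

so the chain groups are C_0 ≅ Z^5, C_1 ≅ Z^10, C_2 ≅ Z^5.

The boundary map ∂_1: C_1 → C_0 is given by ∂[p,q] = [q] − [p]. For instance
  ∂[0,4] = [4] − [0].
As a 5×10 matrix over Z this has rank 4, with invariant factors (1,1,1,1).

Boundary ∂_2: C_2 → C_1 sends each 2-simplex [p,q,r] to [q,r] − [p,r] + [p,q]. For instance
  ∂[0,2,3] = [2,3] − [0,3] + [0,2],
  ∂[0,2,4] = [2,4] − [0,4] + [0,2].
The 10×5 boundary matrix has rank 5 and Smith normal form diag(1,1,1,1,1).

Computing H_k = (kernel of ∂_k) / (image of ∂_{k+1}):

  H_1: rank ker ∂_1 − rank ∂_2 = (10 − 4) − 5 = 1, and the invariant factors of ∂_2 are all 1, so H_1 ≅ Z.

(K is a triangulation of the Möbius band.)

H_1 ≅ Z.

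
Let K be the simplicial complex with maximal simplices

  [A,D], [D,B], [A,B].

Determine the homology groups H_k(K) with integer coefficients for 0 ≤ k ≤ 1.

H_0 ≅ Z,  H_1 ≅ Z.

Order the vertices as A < B < D. Listing each simplex with vertices in this order, K has dimension 1 with simplices:

  0-simplices (3): A, B, D
  1-simplices (3): AB, AD, BD

Hence C_0 ≅ Z^3, C_1 ≅ Z^3.

∂_1: C_1 → C_0 sends each edge [p,q] (with p < q) to q − p.
The resulting 3×3 matrix has rank 2, and its Smith normal form has invariant factors (1,1).

Reading off H_k = ker ∂_k / im ∂_{k+1}:

  H_0: rank C_0 − rank ∂_1 = 3 − 2 = 1, and the invariant factors of ∂_1 are all 1, so H_0 = Z.
  H_1: rank ker ∂_1 − rank ∂_2 = (3 − 2) − 0 = 1, and there is no ∂_2, so H_1 = Z.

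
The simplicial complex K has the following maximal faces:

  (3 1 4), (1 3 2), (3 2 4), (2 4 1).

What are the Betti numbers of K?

b_0 = 1, b_1 = 0, b_2 = 1.

Order the vertices as 1 < 2 < 3 < 4. Listing each simplex with vertices in this order, K has dimension 2 with simplices:

  0-simplices (4): [1], [2], [3], [4]
  1-simplices (6): [1,2], [1,3], [1,4], [2,3], [2,4], [3,4]
  2-simplices (4): [1,2,3], [1,2,4], [1,3,4], [2,3,4]

Hence C_0 ≅ Z^4, C_1 ≅ Z^6, C_2 ≅ Z^4.

∂_1: C_1 → C_0 maps an edge to its endpoints' difference, ∂[p,q] = q − p. For instance
  ∂[1,3] = [3] − [1].
The 4×6 boundary matrix has rank 3 and Smith normal form diag(1,1,1).

Boundary ∂_2: C_2 → C_1 sends each 2-simplex [p,q,r] to [q,r] − [p,r] + [p,q]. For instance
  ∂[1,3,4] = [3,4] − [1,4] + [1,3],
  ∂[1,2,3] = [2,3] − [1,3] + [1,2].
The resulting 6×4 matrix has rank 3, and its Smith normal form has invariant factors (1,1,1).

From H_k ≅ ker(∂_k) / im(∂_{k+1}) we obtain:

  H_0: rank C_0 − rank ∂_1 = 4 − 3 = 1, and the invariant factors of ∂_1 are all 1, so H_0 = Z.
  H_1: rank ker ∂_1 − rank ∂_2 = (6 − 3) − 3 = 0, and the invariant factors of ∂_2 are all 1, so H_1 = 0.
  H_2: rank ker ∂_2 − rank ∂_3 = (4 − 3) − 0 = 1, and there is no ∂_3, so H_2 = Z.

As a check, the Euler characteristic is 4 − 6 + 4 = 2, which agrees with 1 − 0 + 1 = 2.

Hence the Betti numbers are b_0 = 1, b_1 = 0, b_2 = 1.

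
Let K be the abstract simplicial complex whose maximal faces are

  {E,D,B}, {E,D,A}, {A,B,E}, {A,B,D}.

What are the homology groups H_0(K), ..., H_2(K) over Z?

H_0 ≅ Z,  H_1 = 0,  H_2 ≅ Z.

We work with the vertex ordering A < B < D < E. The simplices of K, each written with vertices in increasing order, are:

  0-simplices (4): A, B, D, E
  1-simplices (6): AB, AD, AE, BD, BE, DE
  2-simplices (4): ABD, ABE, ADE, BDE

giving chain groups C_0 ≅ Z^4, C_1 ≅ Z^6, C_2 ≅ Z^4.

The boundary map ∂_1: C_1 → C_0 sends each edge [p,q] (with p < q) to q − p.
This gives a 4×6 integer matrix of rank 3; reducing to Smith normal form yields diagonal entries (1,1,1).

∂_2: C_2 → C_1 sends each 2-simplex [p,q,r] to [q,r] − [p,r] + [p,q]. For instance
  ∂ABD = BD − AD + AB,
  ∂BDE = DE − BE + BD.
As a 6×4 matrix over Z this has rank 3, with invariant factors (1,1,1).

From H_k ≅ ker(∂_k) / im(∂_{k+1}) we obtain:

  H_0: rank C_0 − rank ∂_1 = 4 − 3 = 1, and the invariant factors of ∂_1 are all 1, so H_0 = Z.
  H_1: rank ker ∂_1 − rank ∂_2 = (6 − 3) − 3 = 0, and the invariant factors of ∂_2 are all 1, so H_1 = 0.
  H_2: rank ker ∂_2 − rank ∂_3 = (4 − 3) − 0 = 1, and there is no ∂_3, so H_2 = Z.

As a check, the Euler characteristic is 4 − 6 + 4 = 2, which agrees with 1 − 0 + 1 = 2.
(K is a triangulation of the 2-sphere S^2.)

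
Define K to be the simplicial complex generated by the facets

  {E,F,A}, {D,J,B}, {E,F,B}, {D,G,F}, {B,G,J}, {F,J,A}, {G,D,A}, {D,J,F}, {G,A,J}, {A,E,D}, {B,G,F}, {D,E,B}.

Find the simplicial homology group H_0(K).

H_0 ≅ Z.

Take the total order A < B < D < E < F < G < J on the vertex set. Then K (dimension 2) consists of the simplices:

  0-simplices (7): A, B, D, E, F, G, J
  1-simplices (18): AD, AE, AF, AG, AJ, BD, BE, BF, BG, BJ, DE, DF, DG, DJ, EF, FG, FJ, GJ
  2-simplices (12): ADE, ADG, AEF, AFJ, AGJ, BDE, BDJ, BEF, BFG, BGJ, DFG, DFJ

so the chain groups are C_0 ≅ Z^7, C_1 ≅ Z^18, C_2 ≅ Z^12.

∂_1: C_1 → C_0 sends each edge [p,q] (with p < q) to q − p. For instance
  ∂EF = F − E.
This gives a 7×18 integer matrix of rank 6; reducing to Smith normal form yields diagonal entries (1,1,1,1,1,1).

Boundary ∂_2: C_2 → C_1 maps a triangle to the signed sum of its edges. For instance
  ∂BDJ = DJ − BJ + BD,
  ∂DFJ = FJ − DJ + DF.
The resulting 18×12 matrix has rank 12, and its Smith normal form has invariant factors (1,1,1,1,1,1,1,1,1,1,1,2).

Computing H_k = (kernel of ∂_k) / (image of ∂_{k+1}):

  H_0: rank C_0 − rank ∂_1 = 7 − 6 = 1, and the invariant factors of ∂_1 are all 1, so H_0 ≅ Z.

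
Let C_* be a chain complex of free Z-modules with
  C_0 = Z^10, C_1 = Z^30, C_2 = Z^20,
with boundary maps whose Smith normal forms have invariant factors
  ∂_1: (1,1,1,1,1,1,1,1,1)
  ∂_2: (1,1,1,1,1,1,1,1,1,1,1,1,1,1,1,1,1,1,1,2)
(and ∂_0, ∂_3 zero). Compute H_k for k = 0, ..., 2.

H_0 = Z,  H_1 = Z ⊕ Z/2,  H_2 = 0.

H_0: b_0 = 10 − 0 − 9 = 1; torsion from ∂_1 factors > 1: none. So H_0 = Z.
H_1: b_1 = 30 − 9 − 20 = 1; torsion from ∂_2 factors > 1: [2]. So H_1 = Z ⊕ Z/2.
H_2: b_2 = 20 − 20 − 0 = 0; torsion from ∂_3 factors > 1: none. So H_2 = 0.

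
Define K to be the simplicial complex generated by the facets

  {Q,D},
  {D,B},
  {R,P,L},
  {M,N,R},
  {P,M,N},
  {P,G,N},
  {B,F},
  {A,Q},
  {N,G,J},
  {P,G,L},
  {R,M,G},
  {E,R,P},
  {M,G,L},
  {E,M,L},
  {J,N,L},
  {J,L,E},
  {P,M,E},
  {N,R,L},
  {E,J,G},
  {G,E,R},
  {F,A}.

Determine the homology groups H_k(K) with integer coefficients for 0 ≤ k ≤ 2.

H_0 ≅ Z^2,  H_1 ≅ Z^3,  H_2 ≅ Z.

We work with the vertex ordering A < B < D < E < F < G < J < L < M < N < P < Q < R. The simplices of K, each written with vertices in increasing order, are:

  0-simplices (13): A, B, D, E, F, G, J, L, M, N, P, Q, R
  1-simplices (29): AF, AQ, BD, BF, DQ, EG, EJ, EL, EM, EP, ER, GJ, GL, GM, GN, GP, GR, JL, JN, LM, LN, LP, LR, MN, MP, MR, NP, NR, PR
  2-simplices (16): EGJ, EGR, EJL, ELM, EMP, EPR, GJN, GLM, GLP, GMR, GNP, JLN, LNR, LPR, MNP, MNR

so the chain groups are C_0 ≅ Z^13, C_1 ≅ Z^29, C_2 ≅ Z^16.

The boundary map ∂_1: C_1 → C_0 is given by ∂[p,q] = [q] − [p].
The 13×29 boundary matrix has rank 11 and Smith normal form diag(1,1,1,1,1,1,1,1,1,1,1).

The boundary map ∂_2: C_2 → C_1 sends each 2-simplex [p,q,r] to [q,r] − [p,r] + [p,q]. For instance
  ∂EGR = GR − ER + EG,
  ∂ELM = LM − EM + EL.
The resulting 29×16 matrix has rank 15, and its Smith normal form has invariant factors (1,1,1,1,1,1,1,1,1,1,1,1,1,1,1).

Reading off H_k = ker ∂_k / im ∂_{k+1}:

  H_0: rank C_0 − rank ∂_1 = 13 − 11 = 2, and the invariant factors of ∂_1 are all 1, so H_0 = Z^2.
  H_1: rank ker ∂_1 − rank ∂_2 = (29 − 11) − 15 = 3, and the invariant factors of ∂_2 are all 1, so H_1 = Z^3.
  H_2: rank ker ∂_2 − rank ∂_3 = (16 − 15) − 0 = 1, and there is no ∂_3, so H_2 = Z.

(K is a triangulation of the disjoint union of the circle S^1 and the torus T^2.)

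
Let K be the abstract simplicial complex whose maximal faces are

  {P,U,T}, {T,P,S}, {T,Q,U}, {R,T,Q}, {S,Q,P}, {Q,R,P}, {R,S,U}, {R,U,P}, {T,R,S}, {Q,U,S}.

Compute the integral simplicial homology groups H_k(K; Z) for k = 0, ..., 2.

H_0 = Z,  H_1 = Z/2,  H_2 = 0.

Order the vertices as P < Q < R < S < T < U. Listing each simplex with vertices in this order, K has dimension 2 with simplices:

  0-simplices (6): P, Q, R, S, T, U
  1-simplices (15): PQ, PR, PS, PT, PU, QR, QS, QT, QU, RS, RT, RU, ST, SU, TU
  2-simplices (10): PQR, PQS, PRU, PST, PTU, QRT, QSU, QTU, RST, RSU

Hence C_0 ≅ Z^6, C_1 ≅ Z^15, C_2 ≅ Z^10.

The boundary map ∂_1: C_1 → C_0 sends each edge [p,q] (with p < q) to q − p.
The resulting 6×15 matrix has rank 5, and its Smith normal form has invariant factors (1,1,1,1,1).

Boundary ∂_2: C_2 → C_1 acts by ∂[p,q,r] = [q,r] − [p,r] + [p,q]. For instance
  ∂PTU = TU − PU + PT,
  ∂PQS = QS − PS + PQ.
The resulting 15×10 matrix has rank 10, and its Smith normal form has invariant factors (1,1,1,1,1,1,1,1,1,2).

Computing H_k = (kernel of ∂_k) / (image of ∂_{k+1}):

  H_0: rank C_0 − rank ∂_1 = 6 − 5 = 1, and the invariant factors of ∂_1 are all 1, so H_0 ≅ Z.
  H_1: rank ker ∂_1 − rank ∂_2 = (15 − 5) − 10 = 0, and ∂_2 has invariant factor 2 > 1, so H_1 ≅ Z/2.
  H_2: rank ker ∂_2 − rank ∂_3 = (10 − 10) − 0 = 0, and there is no ∂_3, so H_2 ≅ 0.

(K is a triangulation of the real projective plane RP^2.)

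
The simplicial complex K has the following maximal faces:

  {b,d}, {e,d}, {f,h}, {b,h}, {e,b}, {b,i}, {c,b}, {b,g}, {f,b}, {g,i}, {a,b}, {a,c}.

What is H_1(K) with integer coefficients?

H_1 = Z^4.

Order the vertices as a < b < c < d < e < f < g < h < i. Listing each simplex with vertices in this order, K has dimension 1 with simplices:

  0-simplices (9): a, b, c, d, e, f, g, h, i
  1-simplices (12): ab, ac, bc, bd, be, bf, bg, bh, bi, de, fh, gi

giving chain groups C_0 ≅ Z^9, C_1 ≅ Z^12.

The boundary map ∂_1: C_1 → C_0 sends each edge [p,q] (with p < q) to q − p. For instance
  ∂ac = c − a.
The 9×12 boundary matrix has rank 8 and Smith normal form diag(1,1,1,1,1,1,1,1).

Computing H_k = (kernel of ∂_k) / (image of ∂_{k+1}):

  H_1: rank ker ∂_1 − rank ∂_2 = (12 − 8) − 0 = 4, and there is no ∂_2, so H_1 = Z^4.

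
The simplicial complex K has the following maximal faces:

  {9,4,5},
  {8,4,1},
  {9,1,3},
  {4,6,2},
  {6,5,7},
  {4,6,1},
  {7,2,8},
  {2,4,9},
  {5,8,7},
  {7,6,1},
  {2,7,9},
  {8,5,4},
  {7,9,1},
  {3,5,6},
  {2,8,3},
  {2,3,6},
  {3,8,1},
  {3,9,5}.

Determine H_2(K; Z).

H_2 = Z.

K has 9 vertices, 27 edges, 18 triangles.
rank ∂_2 = 17, rank ∂_3 = 0 ⇒ b_2 = 18 − 17 − 0 = 1. So H_2 = Z.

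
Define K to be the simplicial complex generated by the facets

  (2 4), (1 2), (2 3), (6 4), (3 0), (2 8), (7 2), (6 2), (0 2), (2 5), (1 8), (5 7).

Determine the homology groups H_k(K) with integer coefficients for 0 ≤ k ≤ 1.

H_0 = Z,  H_1 = Z^4.

We work with the vertex ordering 0 < 1 < 2 < 3 < 4 < 5 < 6 < 7 < 8. The simplices of K, each written with vertices in increasing order, are:

  0-simplices (9): [0], [1], [2], [3], [4], [5], [6], [7], [8]
  1-simplices (12): [0,2], [0,3], [1,2], [1,8], [2,3], [2,4], [2,5], [2,6], [2,7], [2,8], [4,6], [5,7]

so the chain groups are C_0 ≅ Z^9, C_1 ≅ Z^12.

The boundary map ∂_1: C_1 → C_0 is given by ∂[p,q] = [q] − [p]. For instance
  ∂[0,3] = [3] − [0].
The resulting 9×12 matrix has rank 8, and its Smith normal form has invariant factors (1,1,1,1,1,1,1,1).

From H_k ≅ ker(∂_k) / im(∂_{k+1}) we obtain:

  H_0: rank C_0 − rank ∂_1 = 9 − 8 = 1, and the invariant factors of ∂_1 are all 1, so H_0 ≅ Z.
  H_1: rank ker ∂_1 − rank ∂_2 = (12 − 8) − 0 = 4, and there is no ∂_2, so H_1 ≅ Z^4.

As a check, the Euler characteristic is 9 − 12 = -3, which agrees with 1 − 4 = -3.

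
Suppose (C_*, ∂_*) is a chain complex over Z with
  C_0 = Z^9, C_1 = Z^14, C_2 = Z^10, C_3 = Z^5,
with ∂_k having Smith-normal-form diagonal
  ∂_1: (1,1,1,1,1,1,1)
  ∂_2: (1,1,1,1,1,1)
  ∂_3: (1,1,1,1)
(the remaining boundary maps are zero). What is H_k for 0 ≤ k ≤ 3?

H_0: b_0 = 9 − 0 − 7 = 2; torsion from ∂_1 factors > 1: none. So H_0 = Z^2.
H_1: b_1 = 14 − 7 − 6 = 1; torsion from ∂_2 factors > 1: none. So H_1 = Z.
H_2: b_2 = 10 − 6 − 4 = 0; torsion from ∂_3 factors > 1: none. So H_2 = 0.
H_3: b_3 = 5 − 4 − 0 = 1; torsion from ∂_4 factors > 1: none. So H_3 = Z.

H_0 = Z^2,  H_1 = Z,  H_2 = 0,  H_3 = Z.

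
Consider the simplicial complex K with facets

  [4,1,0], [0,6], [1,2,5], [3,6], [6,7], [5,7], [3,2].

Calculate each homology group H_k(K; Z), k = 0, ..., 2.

Fix the vertex order 0 < 1 < 2 < 3 < 4 < 5 < 6 < 7 and write every simplex with vertices in increasing order. Then dim K = 2 and the simplices of K are:

  0-simplices (8): [0], [1], [2], [3], [4], [5], [6], [7]
  1-simplices (11): [0,1], [0,4], [0,6], [1,2], [1,4], [1,5], [2,3], [2,5], [3,6], [5,7], [6,7]
  2-simplices (2): [0,1,4], [1,2,5]

giving chain groups C_0 ≅ Z^8, C_1 ≅ Z^11, C_2 ≅ Z^2.

∂_1: C_1 → C_0 sends each edge [p,q] (with p < q) to q − p. For instance
  ∂[1,5] = [5] − [1].
The 8×11 boundary matrix has rank 7 and Smith normal form diag(1,1,1,1,1,1,1).

The boundary map ∂_2: C_2 → C_1 maps a triangle to the signed sum of its edges. For instance
  ∂[1,2,5] = [2,5] − [1,5] + [1,2],
  ∂[0,1,4] = [1,4] − [0,4] + [0,1].
This gives a 11×2 integer matrix of rank 2; reducing to Smith normal form yields diagonal entries (1,1).

Computing H_k = (kernel of ∂_k) / (image of ∂_{k+1}):

  H_0: rank C_0 − rank ∂_1 = 8 − 7 = 1, and the invariant factors of ∂_1 are all 1, so H_0 ≅ Z.
  H_1: rank ker ∂_1 − rank ∂_2 = (11 − 7) − 2 = 2, and the invariant factors of ∂_2 are all 1, so H_1 ≅ Z^2.
  H_2: rank ker ∂_2 − rank ∂_3 = (2 − 2) − 0 = 0, and there is no ∂_3, so H_2 ≅ 0.

As a check, the Euler characteristic is 8 − 11 + 2 = -1, which agrees with 1 − 2 + 0 = -1.

H_0 ≅ Z,  H_1 ≅ Z^2,  H_2 = 0.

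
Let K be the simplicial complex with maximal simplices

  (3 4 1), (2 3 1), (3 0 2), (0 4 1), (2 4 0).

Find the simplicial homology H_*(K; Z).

H_0 ≅ Z,  H_1 ≅ Z,  H_2 = 0.

K has 5 vertices, 10 edges, 5 triangles.
rank ∂_0 = 0, rank ∂_1 = 4 ⇒ b_0 = 5 − 0 − 4 = 1; all invariant factors of ∂_1 are 1 so no torsion. So H_0 = Z.
rank ∂_1 = 4, rank ∂_2 = 5 ⇒ b_1 = 10 − 4 − 5 = 1; all invariant factors of ∂_2 are 1 so no torsion. So H_1 = Z.
rank ∂_2 = 5, rank ∂_3 = 0 ⇒ b_2 = 5 − 5 − 0 = 0. So H_2 = 0.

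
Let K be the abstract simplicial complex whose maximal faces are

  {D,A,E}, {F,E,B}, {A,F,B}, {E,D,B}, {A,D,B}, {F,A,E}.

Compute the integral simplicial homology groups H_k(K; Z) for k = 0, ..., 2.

K has 5 vertices, 9 edges, 6 triangles.
rank ∂_0 = 0, rank ∂_1 = 4 ⇒ b_0 = 5 − 0 − 4 = 1; all invariant factors of ∂_1 are 1 so no torsion. So H_0 = Z.
rank ∂_1 = 4, rank ∂_2 = 5 ⇒ b_1 = 9 − 4 − 5 = 0; all invariant factors of ∂_2 are 1 so no torsion. So H_1 = 0.
rank ∂_2 = 5, rank ∂_3 = 0 ⇒ b_2 = 6 − 5 − 0 = 1. So H_2 = Z.

H_0 = Z,  H_1 = 0,  H_2 = Z.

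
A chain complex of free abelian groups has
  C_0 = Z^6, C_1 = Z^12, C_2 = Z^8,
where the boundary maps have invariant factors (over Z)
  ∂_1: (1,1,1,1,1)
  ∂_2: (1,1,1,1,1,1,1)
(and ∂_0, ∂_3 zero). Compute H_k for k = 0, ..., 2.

H_0: b_0 = 6 − 0 − 5 = 1; torsion from ∂_1 factors > 1: none. So H_0 = Z.
H_1: b_1 = 12 − 5 − 7 = 0; torsion from ∂_2 factors > 1: none. So H_1 = 0.
H_2: b_2 = 8 − 7 − 0 = 1; torsion from ∂_3 factors > 1: none. So H_2 = Z.

H_0 = Z,  H_1 = 0,  H_2 = Z.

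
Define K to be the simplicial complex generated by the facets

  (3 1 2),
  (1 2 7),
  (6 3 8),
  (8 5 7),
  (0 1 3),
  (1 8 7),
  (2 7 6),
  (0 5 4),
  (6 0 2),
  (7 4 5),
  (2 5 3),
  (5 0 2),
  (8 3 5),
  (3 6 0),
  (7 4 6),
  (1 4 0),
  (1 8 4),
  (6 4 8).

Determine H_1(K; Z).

H_1 ≅ Z ⊕ Z_2.

Order the vertices as 0 < 1 < 2 < 3 < 4 < 5 < 6 < 7 < 8. Listing each simplex with vertices in this order, K has dimension 2 with simplices:

  0-simplices (9): [0], [1], [2], [3], [4], [5], [6], [7], [8]
  1-simplices (27): (27 of them)
  2-simplices (18): [0,1,3], [0,1,4], [0,2,5], [0,2,6], [0,3,6], [0,4,5], [1,2,3], [1,2,7], [1,4,8], [1,7,8], [2,3,5], [2,6,7], [3,5,8], [3,6,8], [4,5,7], [4,6,7], [4,6,8], [5,7,8]

Hence C_0 ≅ Z^9, C_1 ≅ Z^27, C_2 ≅ Z^18.

The boundary map ∂_1: C_1 → C_0 is given by ∂[p,q] = [q] − [p]. For instance
  ∂[3,6] = [6] − [3].
This gives a 9×27 integer matrix of rank 8; reducing to Smith normal form yields diagonal entries (1,1,1,1,1,1,1,1).

Boundary ∂_2: C_2 → C_1 sends each 2-simplex [p,q,r] to [q,r] − [p,r] + [p,q]. For instance
  ∂[1,4,8] = [4,8] − [1,8] + [1,4],
  ∂[0,2,6] = [2,6] − [0,6] + [0,2].
This gives a 27×18 integer matrix of rank 18; reducing to Smith normal form yields diagonal entries (1,1,1,1,1,1,1,1,1,1,1,1,1,1,1,1,1,2).

From H_k ≅ ker(∂_k) / im(∂_{k+1}) we obtain:

  H_1: rank ker ∂_1 − rank ∂_2 = (27 − 8) − 18 = 1, and ∂_2 has invariant factor 2 > 1, so H_1 ≅ Z ⊕ Z_2.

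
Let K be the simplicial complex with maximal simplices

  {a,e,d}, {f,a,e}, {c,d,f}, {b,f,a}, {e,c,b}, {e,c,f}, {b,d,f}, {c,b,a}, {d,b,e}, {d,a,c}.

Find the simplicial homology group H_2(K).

H_2 = 0.

Take the total order a < b < c < d < e < f on the vertex set. Then K (dimension 2) consists of the simplices:

  0-simplices (6): a, b, c, d, e, f
  1-simplices (15): ab, ac, ad, ae, af, bc, bd, be, bf, cd, ce, cf, de, df, ef
  2-simplices (10): abc, abf, acd, ade, aef, bce, bde, bdf, cdf, cef

so the chain groups are C_0 ≅ Z^6, C_1 ≅ Z^15, C_2 ≅ Z^10.

The boundary map ∂_1: C_1 → C_0 sends each edge [p,q] (with p < q) to q − p.
The resulting 6×15 matrix has rank 5, and its Smith normal form has invariant factors (1,1,1,1,1).

∂_2: C_2 → C_1 maps a triangle to the signed sum of its edges. For instance
  ∂abc = bc − ac + ab,
  ∂cef = ef − cf + ce.
This gives a 15×10 integer matrix of rank 10; reducing to Smith normal form yields diagonal entries (1,1,1,1,1,1,1,1,1,2).

Computing H_k = (kernel of ∂_k) / (image of ∂_{k+1}):

  H_2: rank ker ∂_2 − rank ∂_3 = (10 − 10) − 0 = 0, and there is no ∂_3, so H_2 ≅ 0.

(K is a triangulation of the real projective plane RP^2.)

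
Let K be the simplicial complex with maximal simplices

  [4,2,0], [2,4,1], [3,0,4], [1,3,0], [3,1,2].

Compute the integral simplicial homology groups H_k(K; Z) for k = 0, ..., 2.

Take the total order 0 < 1 < 2 < 3 < 4 on the vertex set. Then K (dimension 2) consists of the simplices:

  0-simplices (5): [0], [1], [2], [3], [4]
  1-simplices (10): [0,1], [0,2], [0,3], [0,4], [1,2], [1,3], [1,4], [2,3], [2,4], [3,4]
  2-simplices (5): [0,1,3], [0,2,4], [0,3,4], [1,2,3], [1,2,4]

Hence C_0 ≅ Z^5, C_1 ≅ Z^10, C_2 ≅ Z^5.

Boundary ∂_1: C_1 → C_0 is given by ∂[p,q] = [q] − [p].
This gives a 5×10 integer matrix of rank 4; reducing to Smith normal form yields diagonal entries (1,1,1,1).

∂_2: C_2 → C_1 acts by ∂[p,q,r] = [q,r] − [p,r] + [p,q]. For instance
  ∂[0,2,4] = [2,4] − [0,4] + [0,2],
  ∂[1,2,3] = [2,3] − [1,3] + [1,2].
This gives a 10×5 integer matrix of rank 5; reducing to Smith normal form yields diagonal entries (1,1,1,1,1).

From H_k ≅ ker(∂_k) / im(∂_{k+1}) we obtain:

  H_0: rank C_0 − rank ∂_1 = 5 − 4 = 1, and the invariant factors of ∂_1 are all 1, so H_0 ≅ Z.
  H_1: rank ker ∂_1 − rank ∂_2 = (10 − 4) − 5 = 1, and the invariant factors of ∂_2 are all 1, so H_1 ≅ Z.
  H_2: rank ker ∂_2 − rank ∂_3 = (5 − 5) − 0 = 0, and there is no ∂_3, so H_2 ≅ 0.

As a check, the Euler characteristic is 5 − 10 + 5 = 0, which agrees with 1 − 1 + 0 = 0.

H_0 ≅ Z,  H_1 ≅ Z,  H_2 = 0.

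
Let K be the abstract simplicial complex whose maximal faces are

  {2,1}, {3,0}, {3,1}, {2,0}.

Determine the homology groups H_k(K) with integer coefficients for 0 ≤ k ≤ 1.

H_0 ≅ Z,  H_1 ≅ Z.

Order the vertices as 0 < 1 < 2 < 3. Listing each simplex with vertices in this order, K has dimension 1 with simplices:

  0-simplices (4): [0], [1], [2], [3]
  1-simplices (4): [0,2], [0,3], [1,2], [1,3]

so the chain groups are C_0 ≅ Z^4, C_1 ≅ Z^4.

Boundary ∂_1: C_1 → C_0 is given by ∂[p,q] = [q] − [p]. For instance
  ∂[0,3] = [3] − [0].
This gives a 4×4 integer matrix of rank 3; reducing to Smith normal form yields diagonal entries (1,1,1).

From H_k ≅ ker(∂_k) / im(∂_{k+1}) we obtain:

  H_0: rank C_0 − rank ∂_1 = 4 − 3 = 1, and the invariant factors of ∂_1 are all 1, so H_0 ≅ Z.
  H_1: rank ker ∂_1 − rank ∂_2 = (4 − 3) − 0 = 1, and there is no ∂_2, so H_1 ≅ Z.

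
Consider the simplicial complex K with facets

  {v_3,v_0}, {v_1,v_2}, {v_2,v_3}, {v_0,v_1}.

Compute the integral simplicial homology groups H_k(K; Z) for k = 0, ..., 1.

K has 4 vertices, 4 edges.
rank ∂_0 = 0, rank ∂_1 = 3 ⇒ b_0 = 4 − 0 − 3 = 1; all invariant factors of ∂_1 are 1 so no torsion. So H_0 = Z.
rank ∂_1 = 3, rank ∂_2 = 0 ⇒ b_1 = 4 − 3 − 0 = 1. So H_1 = Z.

H_0 = Z,  H_1 = Z.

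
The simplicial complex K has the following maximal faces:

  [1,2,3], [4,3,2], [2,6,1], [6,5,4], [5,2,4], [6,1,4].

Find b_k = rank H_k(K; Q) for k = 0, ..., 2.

K has 6 vertices, 12 edges, 6 triangles.
rank ∂_0 = 0, rank ∂_1 = 5 ⇒ b_0 = 6 − 0 − 5 = 1; all invariant factors of ∂_1 are 1 so no torsion. So H_0 ≅ Z.
rank ∂_1 = 5, rank ∂_2 = 6 ⇒ b_1 = 12 − 5 − 6 = 1; all invariant factors of ∂_2 are 1 so no torsion. So H_1 ≅ Z.
rank ∂_2 = 6, rank ∂_3 = 0 ⇒ b_2 = 6 − 6 − 0 = 0. So H_2 ≅ 0.

b_0 = 1, b_1 = 1, b_2 = 0.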